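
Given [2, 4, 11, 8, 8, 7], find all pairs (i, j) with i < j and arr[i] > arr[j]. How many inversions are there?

Finding inversions in [2, 4, 11, 8, 8, 7]:

(2, 3): arr[2]=11 > arr[3]=8
(2, 4): arr[2]=11 > arr[4]=8
(2, 5): arr[2]=11 > arr[5]=7
(3, 5): arr[3]=8 > arr[5]=7
(4, 5): arr[4]=8 > arr[5]=7

Total inversions: 5

The array has 5 inversion(s): (2,3), (2,4), (2,5), (3,5), (4,5). Each pair (i,j) satisfies i < j and arr[i] > arr[j].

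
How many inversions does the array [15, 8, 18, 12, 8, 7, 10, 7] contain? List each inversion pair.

Finding inversions in [15, 8, 18, 12, 8, 7, 10, 7]:

(0, 1): arr[0]=15 > arr[1]=8
(0, 3): arr[0]=15 > arr[3]=12
(0, 4): arr[0]=15 > arr[4]=8
(0, 5): arr[0]=15 > arr[5]=7
(0, 6): arr[0]=15 > arr[6]=10
(0, 7): arr[0]=15 > arr[7]=7
(1, 5): arr[1]=8 > arr[5]=7
(1, 7): arr[1]=8 > arr[7]=7
(2, 3): arr[2]=18 > arr[3]=12
(2, 4): arr[2]=18 > arr[4]=8
(2, 5): arr[2]=18 > arr[5]=7
(2, 6): arr[2]=18 > arr[6]=10
(2, 7): arr[2]=18 > arr[7]=7
(3, 4): arr[3]=12 > arr[4]=8
(3, 5): arr[3]=12 > arr[5]=7
(3, 6): arr[3]=12 > arr[6]=10
(3, 7): arr[3]=12 > arr[7]=7
(4, 5): arr[4]=8 > arr[5]=7
(4, 7): arr[4]=8 > arr[7]=7
(6, 7): arr[6]=10 > arr[7]=7

Total inversions: 20

The array has 20 inversion(s): (0,1), (0,3), (0,4), (0,5), (0,6), (0,7), (1,5), (1,7), (2,3), (2,4), (2,5), (2,6), (2,7), (3,4), (3,5), (3,6), (3,7), (4,5), (4,7), (6,7). Each pair (i,j) satisfies i < j and arr[i] > arr[j].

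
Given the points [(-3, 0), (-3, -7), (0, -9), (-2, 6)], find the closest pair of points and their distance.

Computing all pairwise distances among 4 points:

d((-3, 0), (-3, -7)) = 7.0
d((-3, 0), (0, -9)) = 9.4868
d((-3, 0), (-2, 6)) = 6.0828
d((-3, -7), (0, -9)) = 3.6056 <-- minimum
d((-3, -7), (-2, 6)) = 13.0384
d((0, -9), (-2, 6)) = 15.1327

Closest pair: (-3, -7) and (0, -9) with distance 3.6056

The closest pair is (-3, -7) and (0, -9) with Euclidean distance 3.6056. For 4 points, brute-force pairwise comparison is shown above. For large n, the divide-and-conquer algorithm (sort by x, recurse on halves, check the dividing strip) achieves O(n log n).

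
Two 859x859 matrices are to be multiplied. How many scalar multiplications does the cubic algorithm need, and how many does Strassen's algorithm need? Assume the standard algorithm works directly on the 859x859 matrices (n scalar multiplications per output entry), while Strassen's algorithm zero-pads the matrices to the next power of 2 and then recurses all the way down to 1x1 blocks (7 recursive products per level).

Matrix multiplication for 859x859 matrices:

Strassen's algorithm requires power-of-2 dimensions. Pad 859x859 to 1024x1024 (next power of 2).

Standard algorithm: 859^3 = 633839779 multiplications
Strassen's algorithm: 7^(log2(1024)) = 7^10 = 282475249 multiplications
Savings: 633839779 - 282475249 = 351364530 multiplications

Standard: 633839779 multiplications (859^3). Strassen: 282475249 multiplications (7^10, after padding to 1024x1024). Strassen reduces 8 recursive multiplications to 7 at each level.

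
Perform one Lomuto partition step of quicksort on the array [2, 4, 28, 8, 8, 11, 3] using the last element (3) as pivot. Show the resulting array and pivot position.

Lomuto partition with pivot = 3:

Initial array: [2, 4, 28, 8, 8, 11, 3]

arr[0]=2 <= 3: swap with position 0, array becomes [2, 4, 28, 8, 8, 11, 3]
arr[1]=4 > 3: no swap
arr[2]=28 > 3: no swap
arr[3]=8 > 3: no swap
arr[4]=8 > 3: no swap
arr[5]=11 > 3: no swap

Place pivot at position 1: [2, 3, 28, 8, 8, 11, 4]
Pivot position: 1

After partitioning with pivot 3, the array becomes [2, 3, 28, 8, 8, 11, 4]. The pivot is placed at index 1. All elements to the left of the pivot are <= 3, and all elements to the right are > 3.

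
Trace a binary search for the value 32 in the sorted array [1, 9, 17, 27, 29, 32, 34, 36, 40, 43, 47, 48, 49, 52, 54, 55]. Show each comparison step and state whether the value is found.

Binary search for 32 in [1, 9, 17, 27, 29, 32, 34, 36, 40, 43, 47, 48, 49, 52, 54, 55]:

lo=0, hi=15, mid=7, arr[mid]=36 -> 36 > 32, search left half
lo=0, hi=6, mid=3, arr[mid]=27 -> 27 < 32, search right half
lo=4, hi=6, mid=5, arr[mid]=32 -> Found target at index 5!

Binary search finds 32 at index 5 after 3 comparisons. The search repeatedly halves the search space by comparing with the middle element.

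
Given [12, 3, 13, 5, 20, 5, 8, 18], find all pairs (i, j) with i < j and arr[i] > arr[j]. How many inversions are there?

Finding inversions in [12, 3, 13, 5, 20, 5, 8, 18]:

(0, 1): arr[0]=12 > arr[1]=3
(0, 3): arr[0]=12 > arr[3]=5
(0, 5): arr[0]=12 > arr[5]=5
(0, 6): arr[0]=12 > arr[6]=8
(2, 3): arr[2]=13 > arr[3]=5
(2, 5): arr[2]=13 > arr[5]=5
(2, 6): arr[2]=13 > arr[6]=8
(4, 5): arr[4]=20 > arr[5]=5
(4, 6): arr[4]=20 > arr[6]=8
(4, 7): arr[4]=20 > arr[7]=18

Total inversions: 10

The array has 10 inversion(s): (0,1), (0,3), (0,5), (0,6), (2,3), (2,5), (2,6), (4,5), (4,6), (4,7). Each pair (i,j) satisfies i < j and arr[i] > arr[j].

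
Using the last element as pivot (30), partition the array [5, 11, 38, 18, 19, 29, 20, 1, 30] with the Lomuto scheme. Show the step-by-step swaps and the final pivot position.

Lomuto partition with pivot = 30:

Initial array: [5, 11, 38, 18, 19, 29, 20, 1, 30]

arr[0]=5 <= 30: swap with position 0, array becomes [5, 11, 38, 18, 19, 29, 20, 1, 30]
arr[1]=11 <= 30: swap with position 1, array becomes [5, 11, 38, 18, 19, 29, 20, 1, 30]
arr[2]=38 > 30: no swap
arr[3]=18 <= 30: swap with position 2, array becomes [5, 11, 18, 38, 19, 29, 20, 1, 30]
arr[4]=19 <= 30: swap with position 3, array becomes [5, 11, 18, 19, 38, 29, 20, 1, 30]
arr[5]=29 <= 30: swap with position 4, array becomes [5, 11, 18, 19, 29, 38, 20, 1, 30]
arr[6]=20 <= 30: swap with position 5, array becomes [5, 11, 18, 19, 29, 20, 38, 1, 30]
arr[7]=1 <= 30: swap with position 6, array becomes [5, 11, 18, 19, 29, 20, 1, 38, 30]

Place pivot at position 7: [5, 11, 18, 19, 29, 20, 1, 30, 38]
Pivot position: 7

After partitioning with pivot 30, the array becomes [5, 11, 18, 19, 29, 20, 1, 30, 38]. The pivot is placed at index 7. All elements to the left of the pivot are <= 30, and all elements to the right are > 30.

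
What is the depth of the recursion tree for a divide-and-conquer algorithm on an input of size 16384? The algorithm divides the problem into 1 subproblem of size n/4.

For divide and conquer with division factor 4:

Problem sizes at each level:
Level 0: 16384
Level 1: 4096
Level 2: 1024
Level 3: 256
Level 4: 64
Level 5: 16
Level 6: 4
Level 7: 1

The root is level 0 and the size-1 base case is level 7 (the tree spans levels 0 through 7, i.e. 8 levels counting the root), so the depth is the number of divisions: log_4(16384) = 7

The recursion tree depth is log_4(16384) = 7. At each level, the problem size is divided by 4, so it takes 7 divisions to reduce to a base case of size 1. The algorithm makes 1 recursive call at each level.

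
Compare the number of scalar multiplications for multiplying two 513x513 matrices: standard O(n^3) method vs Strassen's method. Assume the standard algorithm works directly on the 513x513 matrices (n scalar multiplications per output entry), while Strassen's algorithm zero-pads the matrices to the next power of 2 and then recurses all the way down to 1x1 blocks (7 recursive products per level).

Matrix multiplication for 513x513 matrices:

Strassen's algorithm requires power-of-2 dimensions. Pad 513x513 to 1024x1024 (next power of 2).

Standard algorithm: 513^3 = 135005697 multiplications
Strassen's algorithm: 7^(log2(1024)) = 7^10 = 282475249 multiplications
Difference: 135005697 - 282475249 = -147469552 (Strassen uses MORE here due to padding overhead — for small or just-over-power-of-2 n, padding can outweigh the per-level savings)

Standard: 135005697 multiplications (513^3). Strassen: 282475249 multiplications (7^10, after padding to 1024x1024). Strassen reduces 8 recursive multiplications to 7 at each level.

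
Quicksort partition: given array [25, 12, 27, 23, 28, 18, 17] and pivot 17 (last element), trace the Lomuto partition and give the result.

Lomuto partition with pivot = 17:

Initial array: [25, 12, 27, 23, 28, 18, 17]

arr[0]=25 > 17: no swap
arr[1]=12 <= 17: swap with position 0, array becomes [12, 25, 27, 23, 28, 18, 17]
arr[2]=27 > 17: no swap
arr[3]=23 > 17: no swap
arr[4]=28 > 17: no swap
arr[5]=18 > 17: no swap

Place pivot at position 1: [12, 17, 27, 23, 28, 18, 25]
Pivot position: 1

After partitioning with pivot 17, the array becomes [12, 17, 27, 23, 28, 18, 25]. The pivot is placed at index 1. All elements to the left of the pivot are <= 17, and all elements to the right are > 17.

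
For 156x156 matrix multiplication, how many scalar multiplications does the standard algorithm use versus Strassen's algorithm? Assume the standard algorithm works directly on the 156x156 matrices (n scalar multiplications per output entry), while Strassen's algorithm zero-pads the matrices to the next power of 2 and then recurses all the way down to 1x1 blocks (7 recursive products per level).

Matrix multiplication for 156x156 matrices:

Strassen's algorithm requires power-of-2 dimensions. Pad 156x156 to 256x256 (next power of 2).

Standard algorithm: 156^3 = 3796416 multiplications
Strassen's algorithm: 7^(log2(256)) = 7^8 = 5764801 multiplications
Difference: 3796416 - 5764801 = -1968385 (Strassen uses MORE here due to padding overhead — for small or just-over-power-of-2 n, padding can outweigh the per-level savings)

Standard: 3796416 multiplications (156^3). Strassen: 5764801 multiplications (7^8, after padding to 256x256). Strassen reduces 8 recursive multiplications to 7 at each level.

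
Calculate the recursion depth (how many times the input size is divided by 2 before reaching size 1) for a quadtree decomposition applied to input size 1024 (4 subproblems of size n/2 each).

For divide and conquer with division factor 2:

Problem sizes at each level:
Level 0: 1024
Level 1: 512
Level 2: 256
Level 3: 128
Level 4: 64
Level 5: 32
Level 6: 16
Level 7: 8
Level 8: 4
Level 9: 2
Level 10: 1

The root is level 0 and the size-1 base case is level 10 (the tree spans levels 0 through 10, i.e. 11 levels counting the root), so the depth is the number of divisions: log_2(1024) = 10

The recursion tree depth is log_2(1024) = 10. At each level, the problem size is divided by 2, so it takes 10 divisions to reduce to a base case of size 1. The algorithm makes 4 recursive calls at each level.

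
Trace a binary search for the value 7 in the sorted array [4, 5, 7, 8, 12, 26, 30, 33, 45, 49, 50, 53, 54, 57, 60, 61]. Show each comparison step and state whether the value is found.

Binary search for 7 in [4, 5, 7, 8, 12, 26, 30, 33, 45, 49, 50, 53, 54, 57, 60, 61]:

lo=0, hi=15, mid=7, arr[mid]=33 -> 33 > 7, search left half
lo=0, hi=6, mid=3, arr[mid]=8 -> 8 > 7, search left half
lo=0, hi=2, mid=1, arr[mid]=5 -> 5 < 7, search right half
lo=2, hi=2, mid=2, arr[mid]=7 -> Found target at index 2!

Binary search finds 7 at index 2 after 4 comparisons. The search repeatedly halves the search space by comparing with the middle element.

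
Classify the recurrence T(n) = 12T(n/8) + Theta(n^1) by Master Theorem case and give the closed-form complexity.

Master Theorem for T(n) = 12T(n/8) + O(n^1):

a = 12, b = 8, c = 1
log_b(a) = log_8(12) = 1.1950

Case 1: c = 1 < log_8(12) = 1.1950
T(n) = O(n^(log_8 12))

For T(n) = 12T(n/8) + O(n^1): log_8(12) = 1.1950. This is Case 1 of the Master Theorem (c < log_b(a), work dominated by leaves), giving O(n^(log_8 12)).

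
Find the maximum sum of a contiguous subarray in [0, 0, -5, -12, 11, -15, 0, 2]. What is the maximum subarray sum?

Using Kadane's algorithm on [0, 0, -5, -12, 11, -15, 0, 2]:

Scanning through the array:
Position 1 (value 0): max_ending_here = 0, max_so_far = 0
Position 2 (value -5): max_ending_here = -5, max_so_far = 0
Position 3 (value -12): max_ending_here = -12, max_so_far = 0
Position 4 (value 11): max_ending_here = 11, max_so_far = 11
Position 5 (value -15): max_ending_here = -4, max_so_far = 11
Position 6 (value 0): max_ending_here = 0, max_so_far = 11
Position 7 (value 2): max_ending_here = 2, max_so_far = 11

Maximum subarray: [11]
Maximum sum: 11

The maximum subarray is [11] with sum 11. This subarray runs from index 4 to index 4.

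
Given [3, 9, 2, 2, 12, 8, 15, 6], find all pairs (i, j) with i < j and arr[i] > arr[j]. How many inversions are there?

Finding inversions in [3, 9, 2, 2, 12, 8, 15, 6]:

(0, 2): arr[0]=3 > arr[2]=2
(0, 3): arr[0]=3 > arr[3]=2
(1, 2): arr[1]=9 > arr[2]=2
(1, 3): arr[1]=9 > arr[3]=2
(1, 5): arr[1]=9 > arr[5]=8
(1, 7): arr[1]=9 > arr[7]=6
(4, 5): arr[4]=12 > arr[5]=8
(4, 7): arr[4]=12 > arr[7]=6
(5, 7): arr[5]=8 > arr[7]=6
(6, 7): arr[6]=15 > arr[7]=6

Total inversions: 10

The array has 10 inversion(s): (0,2), (0,3), (1,2), (1,3), (1,5), (1,7), (4,5), (4,7), (5,7), (6,7). Each pair (i,j) satisfies i < j and arr[i] > arr[j].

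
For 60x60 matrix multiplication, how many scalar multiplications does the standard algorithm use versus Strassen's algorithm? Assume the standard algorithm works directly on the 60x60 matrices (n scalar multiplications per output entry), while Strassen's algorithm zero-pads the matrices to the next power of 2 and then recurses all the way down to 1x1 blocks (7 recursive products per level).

Matrix multiplication for 60x60 matrices:

Strassen's algorithm requires power-of-2 dimensions. Pad 60x60 to 64x64 (next power of 2).

Standard algorithm: 60^3 = 216000 multiplications
Strassen's algorithm: 7^(log2(64)) = 7^6 = 117649 multiplications
Savings: 216000 - 117649 = 98351 multiplications

Standard: 216000 multiplications (60^3). Strassen: 117649 multiplications (7^6, after padding to 64x64). Strassen reduces 8 recursive multiplications to 7 at each level.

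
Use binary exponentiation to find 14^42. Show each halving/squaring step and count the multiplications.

Computing 14^42 by squaring (build up from 14^1; each line after the first costs one multiplication):

14^1 = 14
14^2 = (14^1)^2 = 14^2 = 196
14^4 = (14^2)^2 = 196^2 = 38416
14^5 = 14 * 14^4 = 14 * 38416 = 537824
14^10 = (14^5)^2 = 537824^2 = 289254654976
14^20 = (14^10)^2 = 289254654976^2 = 83668255425284801560576
14^21 = 14 * 14^20 = 14 * 83668255425284801560576 = 1171355575953987221848064
14^42 = (14^21)^2 = 1171355575953987221848064^2 = 1372073885318497127491074758162987278899500548096

Result: 1372073885318497127491074758162987278899500548096
Multiplications needed: 7 (7 lines after 14^1)

14^42 = 1372073885318497127491074758162987278899500548096. Using exponentiation by squaring, this requires 7 multiplications. The key idea: if the exponent is even, square the half-power; if odd, multiply by the base once.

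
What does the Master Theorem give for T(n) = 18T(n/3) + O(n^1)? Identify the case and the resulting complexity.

Master Theorem for T(n) = 18T(n/3) + O(n^1):

a = 18, b = 3, c = 1
log_b(a) = log_3(18) = 2.6309

Case 1: c = 1 < log_3(18) = 2.6309
T(n) = O(n^(log_3 18))

For T(n) = 18T(n/3) + O(n^1): log_3(18) = 2.6309. This is Case 1 of the Master Theorem (c < log_b(a), work dominated by leaves), giving O(n^(log_3 18)).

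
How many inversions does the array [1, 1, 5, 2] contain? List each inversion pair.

Finding inversions in [1, 1, 5, 2]:

(2, 3): arr[2]=5 > arr[3]=2

Total inversions: 1

The array has 1 inversion(s): (2,3). Each pair (i,j) satisfies i < j and arr[i] > arr[j].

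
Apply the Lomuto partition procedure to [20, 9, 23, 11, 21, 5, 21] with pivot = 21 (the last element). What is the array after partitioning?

Lomuto partition with pivot = 21:

Initial array: [20, 9, 23, 11, 21, 5, 21]

arr[0]=20 <= 21: swap with position 0, array becomes [20, 9, 23, 11, 21, 5, 21]
arr[1]=9 <= 21: swap with position 1, array becomes [20, 9, 23, 11, 21, 5, 21]
arr[2]=23 > 21: no swap
arr[3]=11 <= 21: swap with position 2, array becomes [20, 9, 11, 23, 21, 5, 21]
arr[4]=21 <= 21: swap with position 3, array becomes [20, 9, 11, 21, 23, 5, 21]
arr[5]=5 <= 21: swap with position 4, array becomes [20, 9, 11, 21, 5, 23, 21]

Place pivot at position 5: [20, 9, 11, 21, 5, 21, 23]
Pivot position: 5

After partitioning with pivot 21, the array becomes [20, 9, 11, 21, 5, 21, 23]. The pivot is placed at index 5. All elements to the left of the pivot are <= 21, and all elements to the right are > 21.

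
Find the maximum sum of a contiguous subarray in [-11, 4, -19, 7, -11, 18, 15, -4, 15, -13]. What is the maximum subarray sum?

Using Kadane's algorithm on [-11, 4, -19, 7, -11, 18, 15, -4, 15, -13]:

Scanning through the array:
Position 1 (value 4): max_ending_here = 4, max_so_far = 4
Position 2 (value -19): max_ending_here = -15, max_so_far = 4
Position 3 (value 7): max_ending_here = 7, max_so_far = 7
Position 4 (value -11): max_ending_here = -4, max_so_far = 7
Position 5 (value 18): max_ending_here = 18, max_so_far = 18
Position 6 (value 15): max_ending_here = 33, max_so_far = 33
Position 7 (value -4): max_ending_here = 29, max_so_far = 33
Position 8 (value 15): max_ending_here = 44, max_so_far = 44
Position 9 (value -13): max_ending_here = 31, max_so_far = 44

Maximum subarray: [18, 15, -4, 15]
Maximum sum: 44

The maximum subarray is [18, 15, -4, 15] with sum 44. This subarray runs from index 5 to index 8.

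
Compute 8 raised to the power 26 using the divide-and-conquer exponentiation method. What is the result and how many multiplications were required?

Computing 8^26 by squaring (build up from 8^1; each line after the first costs one multiplication):

8^1 = 8
8^2 = (8^1)^2 = 8^2 = 64
8^3 = 8 * 8^2 = 8 * 64 = 512
8^6 = (8^3)^2 = 512^2 = 262144
8^12 = (8^6)^2 = 262144^2 = 68719476736
8^13 = 8 * 8^12 = 8 * 68719476736 = 549755813888
8^26 = (8^13)^2 = 549755813888^2 = 302231454903657293676544

Result: 302231454903657293676544
Multiplications needed: 6 (6 lines after 8^1)

8^26 = 302231454903657293676544. Using exponentiation by squaring, this requires 6 multiplications. The key idea: if the exponent is even, square the half-power; if odd, multiply by the base once.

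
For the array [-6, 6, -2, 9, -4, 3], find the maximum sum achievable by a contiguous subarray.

Using Kadane's algorithm on [-6, 6, -2, 9, -4, 3]:

Scanning through the array:
Position 1 (value 6): max_ending_here = 6, max_so_far = 6
Position 2 (value -2): max_ending_here = 4, max_so_far = 6
Position 3 (value 9): max_ending_here = 13, max_so_far = 13
Position 4 (value -4): max_ending_here = 9, max_so_far = 13
Position 5 (value 3): max_ending_here = 12, max_so_far = 13

Maximum subarray: [6, -2, 9]
Maximum sum: 13

The maximum subarray is [6, -2, 9] with sum 13. This subarray runs from index 1 to index 3.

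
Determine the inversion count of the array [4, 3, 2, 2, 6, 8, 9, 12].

Finding inversions in [4, 3, 2, 2, 6, 8, 9, 12]:

(0, 1): arr[0]=4 > arr[1]=3
(0, 2): arr[0]=4 > arr[2]=2
(0, 3): arr[0]=4 > arr[3]=2
(1, 2): arr[1]=3 > arr[2]=2
(1, 3): arr[1]=3 > arr[3]=2

Total inversions: 5

The array has 5 inversion(s): (0,1), (0,2), (0,3), (1,2), (1,3). Each pair (i,j) satisfies i < j and arr[i] > arr[j].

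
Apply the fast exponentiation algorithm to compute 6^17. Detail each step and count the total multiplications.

Computing 6^17 by squaring (build up from 6^1; each line after the first costs one multiplication):

6^1 = 6
6^2 = (6^1)^2 = 6^2 = 36
6^4 = (6^2)^2 = 36^2 = 1296
6^8 = (6^4)^2 = 1296^2 = 1679616
6^16 = (6^8)^2 = 1679616^2 = 2821109907456
6^17 = 6 * 6^16 = 6 * 2821109907456 = 16926659444736

Result: 16926659444736
Multiplications needed: 5 (5 lines after 6^1)

6^17 = 16926659444736. Using exponentiation by squaring, this requires 5 multiplications. The key idea: if the exponent is even, square the half-power; if odd, multiply by the base once.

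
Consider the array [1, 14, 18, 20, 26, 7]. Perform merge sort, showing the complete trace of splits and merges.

Merge sort trace:

Split: [1, 14, 18, 20, 26, 7] -> [1, 14, 18] and [20, 26, 7]
  Split: [1, 14, 18] -> [1] and [14, 18]
    Split: [14, 18] -> [14] and [18]
    Merge: [14] + [18] -> [14, 18]
  Merge: [1] + [14, 18] -> [1, 14, 18]
  Split: [20, 26, 7] -> [20] and [26, 7]
    Split: [26, 7] -> [26] and [7]
    Merge: [26] + [7] -> [7, 26]
  Merge: [20] + [7, 26] -> [7, 20, 26]
Merge: [1, 14, 18] + [7, 20, 26] -> [1, 7, 14, 18, 20, 26]

Final sorted array: [1, 7, 14, 18, 20, 26]

The merge sort proceeds by recursively splitting the array and merging sorted halves.
After all merges, the sorted array is [1, 7, 14, 18, 20, 26].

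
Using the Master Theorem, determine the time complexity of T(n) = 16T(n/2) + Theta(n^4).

Master Theorem for T(n) = 16T(n/2) + O(n^4):

a = 16, b = 2, c = 4
log_b(a) = log_2(16) = 4.0000

Case 2: c = 4 = log_2(16) = 4.0000
T(n) = O(n^4 log n) = O(n^4 log n)

For T(n) = 16T(n/2) + O(n^4): log_2(16) = 4.0000. This is Case 2 of the Master Theorem (c = log_b(a), equal work at all levels), giving O(n^4 log n).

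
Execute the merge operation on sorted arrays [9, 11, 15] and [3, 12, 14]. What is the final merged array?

Merging process:

Compare 9 vs 3: take 3 from right. Merged: [3]
Compare 9 vs 12: take 9 from left. Merged: [3, 9]
Compare 11 vs 12: take 11 from left. Merged: [3, 9, 11]
Compare 15 vs 12: take 12 from right. Merged: [3, 9, 11, 12]
Compare 15 vs 14: take 14 from right. Merged: [3, 9, 11, 12, 14]
Append remaining from left: [15]. Merged: [3, 9, 11, 12, 14, 15]

Final merged array: [3, 9, 11, 12, 14, 15]
Total comparisons: 5

The merged array is [3, 9, 11, 12, 14, 15], requiring 5 comparisons. The merge step runs in O(n) time where n is the total number of elements.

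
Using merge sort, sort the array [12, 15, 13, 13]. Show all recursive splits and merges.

Merge sort trace:

Split: [12, 15, 13, 13] -> [12, 15] and [13, 13]
  Split: [12, 15] -> [12] and [15]
  Merge: [12] + [15] -> [12, 15]
  Split: [13, 13] -> [13] and [13]
  Merge: [13] + [13] -> [13, 13]
Merge: [12, 15] + [13, 13] -> [12, 13, 13, 15]

Final sorted array: [12, 13, 13, 15]

The merge sort proceeds by recursively splitting the array and merging sorted halves.
After all merges, the sorted array is [12, 13, 13, 15].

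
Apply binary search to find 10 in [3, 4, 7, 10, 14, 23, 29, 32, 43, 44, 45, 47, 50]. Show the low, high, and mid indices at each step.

Binary search for 10 in [3, 4, 7, 10, 14, 23, 29, 32, 43, 44, 45, 47, 50]:

lo=0, hi=12, mid=6, arr[mid]=29 -> 29 > 10, search left half
lo=0, hi=5, mid=2, arr[mid]=7 -> 7 < 10, search right half
lo=3, hi=5, mid=4, arr[mid]=14 -> 14 > 10, search left half
lo=3, hi=3, mid=3, arr[mid]=10 -> Found target at index 3!

Binary search finds 10 at index 3 after 4 comparisons. The search repeatedly halves the search space by comparing with the middle element.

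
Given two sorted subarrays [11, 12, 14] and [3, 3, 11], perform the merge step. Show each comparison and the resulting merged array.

Merging process:

Compare 11 vs 3: take 3 from right. Merged: [3]
Compare 11 vs 3: take 3 from right. Merged: [3, 3]
Compare 11 vs 11: take 11 from left. Merged: [3, 3, 11]
Compare 12 vs 11: take 11 from right. Merged: [3, 3, 11, 11]
Append remaining from left: [12, 14]. Merged: [3, 3, 11, 11, 12, 14]

Final merged array: [3, 3, 11, 11, 12, 14]
Total comparisons: 4

The merged array is [3, 3, 11, 11, 12, 14], requiring 4 comparisons. The merge step runs in O(n) time where n is the total number of elements.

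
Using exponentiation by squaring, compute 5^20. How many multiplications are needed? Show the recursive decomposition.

Computing 5^20 by squaring (build up from 5^1; each line after the first costs one multiplication):

5^1 = 5
5^2 = (5^1)^2 = 5^2 = 25
5^4 = (5^2)^2 = 25^2 = 625
5^5 = 5 * 5^4 = 5 * 625 = 3125
5^10 = (5^5)^2 = 3125^2 = 9765625
5^20 = (5^10)^2 = 9765625^2 = 95367431640625

Result: 95367431640625
Multiplications needed: 5 (5 lines after 5^1)

5^20 = 95367431640625. Using exponentiation by squaring, this requires 5 multiplications. The key idea: if the exponent is even, square the half-power; if odd, multiply by the base once.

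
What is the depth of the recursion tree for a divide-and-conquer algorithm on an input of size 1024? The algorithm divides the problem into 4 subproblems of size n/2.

For divide and conquer with division factor 2:

Problem sizes at each level:
Level 0: 1024
Level 1: 512
Level 2: 256
Level 3: 128
Level 4: 64
Level 5: 32
Level 6: 16
Level 7: 8
Level 8: 4
Level 9: 2
Level 10: 1

The root is level 0 and the size-1 base case is level 10 (the tree spans levels 0 through 10, i.e. 11 levels counting the root), so the depth is the number of divisions: log_2(1024) = 10

The recursion tree depth is log_2(1024) = 10. At each level, the problem size is divided by 2, so it takes 10 divisions to reduce to a base case of size 1. The algorithm makes 4 recursive calls at each level.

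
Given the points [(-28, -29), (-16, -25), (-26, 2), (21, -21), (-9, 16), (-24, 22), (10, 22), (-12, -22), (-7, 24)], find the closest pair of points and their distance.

Computing all pairwise distances among 9 points:

d((-28, -29), (-16, -25)) = 12.6491
d((-28, -29), (-26, 2)) = 31.0644
d((-28, -29), (21, -21)) = 49.6488
d((-28, -29), (-9, 16)) = 48.8467
d((-28, -29), (-24, 22)) = 51.1566
d((-28, -29), (10, 22)) = 63.6003
d((-28, -29), (-12, -22)) = 17.4642
d((-28, -29), (-7, 24)) = 57.0088
d((-16, -25), (-26, 2)) = 28.7924
d((-16, -25), (21, -21)) = 37.2156
d((-16, -25), (-9, 16)) = 41.5933
d((-16, -25), (-24, 22)) = 47.676
d((-16, -25), (10, 22)) = 53.7122
d((-16, -25), (-12, -22)) = 5.0 <-- minimum
d((-16, -25), (-7, 24)) = 49.8197
d((-26, 2), (21, -21)) = 52.3259
d((-26, 2), (-9, 16)) = 22.0227
d((-26, 2), (-24, 22)) = 20.0998
d((-26, 2), (10, 22)) = 41.1825
d((-26, 2), (-12, -22)) = 27.7849
d((-26, 2), (-7, 24)) = 29.0689
d((21, -21), (-9, 16)) = 47.634
d((21, -21), (-24, 22)) = 62.2415
d((21, -21), (10, 22)) = 44.3847
d((21, -21), (-12, -22)) = 33.0151
d((21, -21), (-7, 24)) = 53.0
d((-9, 16), (-24, 22)) = 16.1555
d((-9, 16), (10, 22)) = 19.9249
d((-9, 16), (-12, -22)) = 38.1182
d((-9, 16), (-7, 24)) = 8.2462
d((-24, 22), (10, 22)) = 34.0
d((-24, 22), (-12, -22)) = 45.607
d((-24, 22), (-7, 24)) = 17.1172
d((10, 22), (-12, -22)) = 49.1935
d((10, 22), (-7, 24)) = 17.1172
d((-12, -22), (-7, 24)) = 46.2709

Closest pair: (-16, -25) and (-12, -22) with distance 5.0

The closest pair is (-16, -25) and (-12, -22) with Euclidean distance 5.0. For 9 points, brute-force pairwise comparison is shown above. For large n, the divide-and-conquer algorithm (sort by x, recurse on halves, check the dividing strip) achieves O(n log n).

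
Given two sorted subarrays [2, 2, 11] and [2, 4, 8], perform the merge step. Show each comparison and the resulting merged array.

Merging process:

Compare 2 vs 2: take 2 from left. Merged: [2]
Compare 2 vs 2: take 2 from left. Merged: [2, 2]
Compare 11 vs 2: take 2 from right. Merged: [2, 2, 2]
Compare 11 vs 4: take 4 from right. Merged: [2, 2, 2, 4]
Compare 11 vs 8: take 8 from right. Merged: [2, 2, 2, 4, 8]
Append remaining from left: [11]. Merged: [2, 2, 2, 4, 8, 11]

Final merged array: [2, 2, 2, 4, 8, 11]
Total comparisons: 5

The merged array is [2, 2, 2, 4, 8, 11], requiring 5 comparisons. The merge step runs in O(n) time where n is the total number of elements.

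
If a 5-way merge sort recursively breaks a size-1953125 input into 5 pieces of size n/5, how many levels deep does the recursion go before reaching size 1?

For divide and conquer with division factor 5:

Problem sizes at each level:
Level 0: 1953125
Level 1: 390625
Level 2: 78125
Level 3: 15625
Level 4: 3125
Level 5: 625
Level 6: 125
Level 7: 25
Level 8: 5
Level 9: 1

The root is level 0 and the size-1 base case is level 9 (the tree spans levels 0 through 9, i.e. 10 levels counting the root), so the depth is the number of divisions: log_5(1953125) = 9

The recursion tree depth is log_5(1953125) = 9. At each level, the problem size is divided by 5, so it takes 9 divisions to reduce to a base case of size 1. The algorithm makes 5 recursive calls at each level.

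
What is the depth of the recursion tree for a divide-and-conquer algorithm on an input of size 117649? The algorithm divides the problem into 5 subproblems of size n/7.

For divide and conquer with division factor 7:

Problem sizes at each level:
Level 0: 117649
Level 1: 16807
Level 2: 2401
Level 3: 343
Level 4: 49
Level 5: 7
Level 6: 1

The root is level 0 and the size-1 base case is level 6 (the tree spans levels 0 through 6, i.e. 7 levels counting the root), so the depth is the number of divisions: log_7(117649) = 6

The recursion tree depth is log_7(117649) = 6. At each level, the problem size is divided by 7, so it takes 6 divisions to reduce to a base case of size 1. The algorithm makes 5 recursive calls at each level.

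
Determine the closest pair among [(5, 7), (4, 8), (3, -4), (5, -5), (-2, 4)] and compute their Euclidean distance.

Computing all pairwise distances among 5 points:

d((5, 7), (4, 8)) = 1.4142 <-- minimum
d((5, 7), (3, -4)) = 11.1803
d((5, 7), (5, -5)) = 12.0
d((5, 7), (-2, 4)) = 7.6158
d((4, 8), (3, -4)) = 12.0416
d((4, 8), (5, -5)) = 13.0384
d((4, 8), (-2, 4)) = 7.2111
d((3, -4), (5, -5)) = 2.2361
d((3, -4), (-2, 4)) = 9.434
d((5, -5), (-2, 4)) = 11.4018

Closest pair: (5, 7) and (4, 8) with distance 1.4142

The closest pair is (5, 7) and (4, 8) with Euclidean distance 1.4142. For 5 points, brute-force pairwise comparison is shown above. For large n, the divide-and-conquer algorithm (sort by x, recurse on halves, check the dividing strip) achieves O(n log n).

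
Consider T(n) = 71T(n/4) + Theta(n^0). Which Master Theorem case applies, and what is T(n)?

Master Theorem for T(n) = 71T(n/4) + O(n^0):

a = 71, b = 4, c = 0
log_b(a) = log_4(71) = 3.0749

Case 1: c = 0 < log_4(71) = 3.0749
T(n) = O(n^(log_4 71))

For T(n) = 71T(n/4) + O(n^0): log_4(71) = 3.0749. This is Case 1 of the Master Theorem (c < log_b(a), work dominated by leaves), giving O(n^(log_4 71)).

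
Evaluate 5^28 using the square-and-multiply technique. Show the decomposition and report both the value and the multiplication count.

Computing 5^28 by squaring (build up from 5^1; each line after the first costs one multiplication):

5^1 = 5
5^2 = (5^1)^2 = 5^2 = 25
5^3 = 5 * 5^2 = 5 * 25 = 125
5^6 = (5^3)^2 = 125^2 = 15625
5^7 = 5 * 5^6 = 5 * 15625 = 78125
5^14 = (5^7)^2 = 78125^2 = 6103515625
5^28 = (5^14)^2 = 6103515625^2 = 37252902984619140625

Result: 37252902984619140625
Multiplications needed: 6 (6 lines after 5^1)

5^28 = 37252902984619140625. Using exponentiation by squaring, this requires 6 multiplications. The key idea: if the exponent is even, square the half-power; if odd, multiply by the base once.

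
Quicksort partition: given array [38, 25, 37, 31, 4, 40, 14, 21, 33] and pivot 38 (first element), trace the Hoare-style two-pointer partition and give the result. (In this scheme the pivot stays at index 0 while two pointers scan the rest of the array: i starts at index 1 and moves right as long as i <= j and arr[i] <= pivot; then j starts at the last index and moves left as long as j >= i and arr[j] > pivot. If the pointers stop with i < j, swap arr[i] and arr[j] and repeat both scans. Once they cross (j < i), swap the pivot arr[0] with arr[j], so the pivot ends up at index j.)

Hoare-style two-pointer partition with pivot = 38:

Initial array: [38, 25, 37, 31, 4, 40, 14, 21, 33]

Pointers start at i = 1, j = 8.
i stops at index 5 (arr[5]=40 > 38), j stops at index 8 (arr[8]=33 <= 38): swap arr[5] and arr[8], array becomes [38, 25, 37, 31, 4, 33, 14, 21, 40]
i ends at 8, j ends at 7: the pointers have crossed (j < i), so scanning stops.

Swap pivot arr[0] with arr[7] to place pivot at position 7: [21, 25, 37, 31, 4, 33, 14, 38, 40]
Pivot position: 7

After partitioning with pivot 38, the array becomes [21, 25, 37, 31, 4, 33, 14, 38, 40]. The pivot is placed at index 7. All elements to the left of the pivot are <= 38, and all elements to the right are > 38.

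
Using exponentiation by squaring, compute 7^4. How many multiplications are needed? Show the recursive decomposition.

Computing 7^4 by squaring (build up from 7^1; each line after the first costs one multiplication):

7^1 = 7
7^2 = (7^1)^2 = 7^2 = 49
7^4 = (7^2)^2 = 49^2 = 2401

Result: 2401
Multiplications needed: 2 (2 lines after 7^1)

7^4 = 2401. Using exponentiation by squaring, this requires 2 multiplications. The key idea: if the exponent is even, square the half-power; if odd, multiply by the base once.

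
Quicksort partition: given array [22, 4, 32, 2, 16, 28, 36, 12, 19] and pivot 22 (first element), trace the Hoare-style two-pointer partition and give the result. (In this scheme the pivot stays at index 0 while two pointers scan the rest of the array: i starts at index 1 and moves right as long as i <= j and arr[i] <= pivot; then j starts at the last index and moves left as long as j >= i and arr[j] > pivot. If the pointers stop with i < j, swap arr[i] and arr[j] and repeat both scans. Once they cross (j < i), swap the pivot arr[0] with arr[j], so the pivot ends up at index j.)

Hoare-style two-pointer partition with pivot = 22:

Initial array: [22, 4, 32, 2, 16, 28, 36, 12, 19]

Pointers start at i = 1, j = 8.
i stops at index 2 (arr[2]=32 > 22), j stops at index 8 (arr[8]=19 <= 22): swap arr[2] and arr[8], array becomes [22, 4, 19, 2, 16, 28, 36, 12, 32]
i stops at index 5 (arr[5]=28 > 22), j stops at index 7 (arr[7]=12 <= 22): swap arr[5] and arr[7], array becomes [22, 4, 19, 2, 16, 12, 36, 28, 32]
i ends at 6, j ends at 5: the pointers have crossed (j < i), so scanning stops.

Swap pivot arr[0] with arr[5] to place pivot at position 5: [12, 4, 19, 2, 16, 22, 36, 28, 32]
Pivot position: 5

After partitioning with pivot 22, the array becomes [12, 4, 19, 2, 16, 22, 36, 28, 32]. The pivot is placed at index 5. All elements to the left of the pivot are <= 22, and all elements to the right are > 22.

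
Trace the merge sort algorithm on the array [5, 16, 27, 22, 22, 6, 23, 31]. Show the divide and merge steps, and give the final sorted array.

Merge sort trace:

Split: [5, 16, 27, 22, 22, 6, 23, 31] -> [5, 16, 27, 22] and [22, 6, 23, 31]
  Split: [5, 16, 27, 22] -> [5, 16] and [27, 22]
    Split: [5, 16] -> [5] and [16]
    Merge: [5] + [16] -> [5, 16]
    Split: [27, 22] -> [27] and [22]
    Merge: [27] + [22] -> [22, 27]
  Merge: [5, 16] + [22, 27] -> [5, 16, 22, 27]
  Split: [22, 6, 23, 31] -> [22, 6] and [23, 31]
    Split: [22, 6] -> [22] and [6]
    Merge: [22] + [6] -> [6, 22]
    Split: [23, 31] -> [23] and [31]
    Merge: [23] + [31] -> [23, 31]
  Merge: [6, 22] + [23, 31] -> [6, 22, 23, 31]
Merge: [5, 16, 22, 27] + [6, 22, 23, 31] -> [5, 6, 16, 22, 22, 23, 27, 31]

Final sorted array: [5, 6, 16, 22, 22, 23, 27, 31]

The merge sort proceeds by recursively splitting the array and merging sorted halves.
After all merges, the sorted array is [5, 6, 16, 22, 22, 23, 27, 31].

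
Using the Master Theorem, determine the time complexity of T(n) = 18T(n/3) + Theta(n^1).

Master Theorem for T(n) = 18T(n/3) + O(n^1):

a = 18, b = 3, c = 1
log_b(a) = log_3(18) = 2.6309

Case 1: c = 1 < log_3(18) = 2.6309
T(n) = O(n^(log_3 18))

For T(n) = 18T(n/3) + O(n^1): log_3(18) = 2.6309. This is Case 1 of the Master Theorem (c < log_b(a), work dominated by leaves), giving O(n^(log_3 18)).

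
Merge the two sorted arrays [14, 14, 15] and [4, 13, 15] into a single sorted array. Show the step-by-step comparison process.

Merging process:

Compare 14 vs 4: take 4 from right. Merged: [4]
Compare 14 vs 13: take 13 from right. Merged: [4, 13]
Compare 14 vs 15: take 14 from left. Merged: [4, 13, 14]
Compare 14 vs 15: take 14 from left. Merged: [4, 13, 14, 14]
Compare 15 vs 15: take 15 from left. Merged: [4, 13, 14, 14, 15]
Append remaining from right: [15]. Merged: [4, 13, 14, 14, 15, 15]

Final merged array: [4, 13, 14, 14, 15, 15]
Total comparisons: 5

The merged array is [4, 13, 14, 14, 15, 15], requiring 5 comparisons. The merge step runs in O(n) time where n is the total number of elements.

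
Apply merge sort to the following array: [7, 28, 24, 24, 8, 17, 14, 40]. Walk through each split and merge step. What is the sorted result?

Merge sort trace:

Split: [7, 28, 24, 24, 8, 17, 14, 40] -> [7, 28, 24, 24] and [8, 17, 14, 40]
  Split: [7, 28, 24, 24] -> [7, 28] and [24, 24]
    Split: [7, 28] -> [7] and [28]
    Merge: [7] + [28] -> [7, 28]
    Split: [24, 24] -> [24] and [24]
    Merge: [24] + [24] -> [24, 24]
  Merge: [7, 28] + [24, 24] -> [7, 24, 24, 28]
  Split: [8, 17, 14, 40] -> [8, 17] and [14, 40]
    Split: [8, 17] -> [8] and [17]
    Merge: [8] + [17] -> [8, 17]
    Split: [14, 40] -> [14] and [40]
    Merge: [14] + [40] -> [14, 40]
  Merge: [8, 17] + [14, 40] -> [8, 14, 17, 40]
Merge: [7, 24, 24, 28] + [8, 14, 17, 40] -> [7, 8, 14, 17, 24, 24, 28, 40]

Final sorted array: [7, 8, 14, 17, 24, 24, 28, 40]

The merge sort proceeds by recursively splitting the array and merging sorted halves.
After all merges, the sorted array is [7, 8, 14, 17, 24, 24, 28, 40].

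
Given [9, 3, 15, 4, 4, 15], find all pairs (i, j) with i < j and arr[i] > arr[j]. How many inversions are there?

Finding inversions in [9, 3, 15, 4, 4, 15]:

(0, 1): arr[0]=9 > arr[1]=3
(0, 3): arr[0]=9 > arr[3]=4
(0, 4): arr[0]=9 > arr[4]=4
(2, 3): arr[2]=15 > arr[3]=4
(2, 4): arr[2]=15 > arr[4]=4

Total inversions: 5

The array has 5 inversion(s): (0,1), (0,3), (0,4), (2,3), (2,4). Each pair (i,j) satisfies i < j and arr[i] > arr[j].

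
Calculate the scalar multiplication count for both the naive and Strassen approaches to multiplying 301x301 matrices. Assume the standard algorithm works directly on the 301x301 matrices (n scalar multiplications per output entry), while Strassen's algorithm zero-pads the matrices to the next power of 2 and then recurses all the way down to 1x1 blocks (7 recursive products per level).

Matrix multiplication for 301x301 matrices:

Strassen's algorithm requires power-of-2 dimensions. Pad 301x301 to 512x512 (next power of 2).

Standard algorithm: 301^3 = 27270901 multiplications
Strassen's algorithm: 7^(log2(512)) = 7^9 = 40353607 multiplications
Difference: 27270901 - 40353607 = -13082706 (Strassen uses MORE here due to padding overhead — for small or just-over-power-of-2 n, padding can outweigh the per-level savings)

Standard: 27270901 multiplications (301^3). Strassen: 40353607 multiplications (7^9, after padding to 512x512). Strassen reduces 8 recursive multiplications to 7 at each level.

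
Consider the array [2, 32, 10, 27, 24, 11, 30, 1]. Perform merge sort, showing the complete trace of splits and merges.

Merge sort trace:

Split: [2, 32, 10, 27, 24, 11, 30, 1] -> [2, 32, 10, 27] and [24, 11, 30, 1]
  Split: [2, 32, 10, 27] -> [2, 32] and [10, 27]
    Split: [2, 32] -> [2] and [32]
    Merge: [2] + [32] -> [2, 32]
    Split: [10, 27] -> [10] and [27]
    Merge: [10] + [27] -> [10, 27]
  Merge: [2, 32] + [10, 27] -> [2, 10, 27, 32]
  Split: [24, 11, 30, 1] -> [24, 11] and [30, 1]
    Split: [24, 11] -> [24] and [11]
    Merge: [24] + [11] -> [11, 24]
    Split: [30, 1] -> [30] and [1]
    Merge: [30] + [1] -> [1, 30]
  Merge: [11, 24] + [1, 30] -> [1, 11, 24, 30]
Merge: [2, 10, 27, 32] + [1, 11, 24, 30] -> [1, 2, 10, 11, 24, 27, 30, 32]

Final sorted array: [1, 2, 10, 11, 24, 27, 30, 32]

The merge sort proceeds by recursively splitting the array and merging sorted halves.
After all merges, the sorted array is [1, 2, 10, 11, 24, 27, 30, 32].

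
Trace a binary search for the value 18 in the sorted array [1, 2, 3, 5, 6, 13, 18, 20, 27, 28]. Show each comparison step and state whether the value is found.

Binary search for 18 in [1, 2, 3, 5, 6, 13, 18, 20, 27, 28]:

lo=0, hi=9, mid=4, arr[mid]=6 -> 6 < 18, search right half
lo=5, hi=9, mid=7, arr[mid]=20 -> 20 > 18, search left half
lo=5, hi=6, mid=5, arr[mid]=13 -> 13 < 18, search right half
lo=6, hi=6, mid=6, arr[mid]=18 -> Found target at index 6!

Binary search finds 18 at index 6 after 4 comparisons. The search repeatedly halves the search space by comparing with the middle element.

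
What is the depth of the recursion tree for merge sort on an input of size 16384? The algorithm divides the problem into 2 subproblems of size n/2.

For divide and conquer with division factor 2:

Problem sizes at each level:
Level 0: 16384
Level 1: 8192
Level 2: 4096
Level 3: 2048
Level 4: 1024
Level 5: 512
Level 6: 256
Level 7: 128
Level 8: 64
Level 9: 32
Level 10: 16
Level 11: 8
Level 12: 4
Level 13: 2
Level 14: 1

The root is level 0 and the size-1 base case is level 14 (the tree spans levels 0 through 14, i.e. 15 levels counting the root), so the depth is the number of divisions: log_2(16384) = 14

The recursion tree depth is log_2(16384) = 14. At each level, the problem size is divided by 2, so it takes 14 divisions to reduce to a base case of size 1. The algorithm makes 2 recursive calls at each level.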